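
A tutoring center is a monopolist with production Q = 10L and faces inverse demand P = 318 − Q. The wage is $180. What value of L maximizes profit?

Marginal revenue from the inverse demand is MR = 318 − 2Q.
The marginal product is MP_L = 10.
A monopolist hires until marginal revenue product equals the wage: MR·MP_L = w.
(318 − 20L)·10 = 180, so L = 15.

L* = 15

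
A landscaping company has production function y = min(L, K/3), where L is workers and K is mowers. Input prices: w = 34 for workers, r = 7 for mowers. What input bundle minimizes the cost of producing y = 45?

With a fixed-proportions technology, the cost-minimizing bundle uses no slack in either input: L = K/3 = y.
So L = 45 and K = 3·45 = 135.

L* = 45, K* = 135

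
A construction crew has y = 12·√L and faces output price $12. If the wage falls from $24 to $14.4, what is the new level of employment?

From P·MP_L = w with MP_L = 6·L^(-1/2), the labor demand is L(w) = (72/w)^(2).
At w = 24: L = 9. At w = 14.4: L = 25.

L* = 25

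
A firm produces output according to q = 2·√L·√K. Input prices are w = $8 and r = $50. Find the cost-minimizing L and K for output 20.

Cost minimization requires the marginal rate of technical substitution to equal the input-price ratio: MP_L/MP_K = w/r.
Here MP_L/MP_K = (1/2)·(K/L)/(1/2) = (K/L). Setting this equal to 8/50 = 0.16 gives K = 0.16L.
Substituting into q = 20: 2·L^(1/2)·(0.16L)^(1/2) = 20.
Solving, L = 25 and K = 4.

L* = 25, K* = 4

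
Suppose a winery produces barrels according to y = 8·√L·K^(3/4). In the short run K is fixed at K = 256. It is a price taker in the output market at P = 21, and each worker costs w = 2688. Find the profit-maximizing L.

L* = 4

With K = 256, MP_L = (1/2)·8·L^(-1/2)·256^(3/4) = 256·L^(-1/2).
Profit maximization for a price taker requires P·MP_L = w: 21·256·L^(-1/2) = 2688.
So L^(-1/2) = 0.5, which gives L = 4.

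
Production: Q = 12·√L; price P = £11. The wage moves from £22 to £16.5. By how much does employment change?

From P·MP_L = w with MP_L = 6·L^(-1/2), the labor demand is L(w) = (66/w)^(2).
At w = 22: L = 9. At w = 16.5: L = 16.
ΔL = 16 − 9 = 7.

ΔL = 7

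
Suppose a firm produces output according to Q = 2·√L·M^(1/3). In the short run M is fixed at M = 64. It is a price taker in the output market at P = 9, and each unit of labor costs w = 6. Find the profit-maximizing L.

With M = 64, MP_L = (1/2)·2·L^(-1/2)·64^(1/3) = 4·L^(-1/2).
Profit maximization for a price taker requires P·MP_L = w: 9·4·L^(-1/2) = 6.
So L^(-1/2) = 1/6, which gives L = 36.

L* = 36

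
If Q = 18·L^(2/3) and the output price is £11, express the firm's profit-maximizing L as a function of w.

L(w) = 2299968/w³

MP_L = (2/3)·18·L^(-1/3) = 12·L^(-1/3).
Setting P·MP_L = w: 132·L^(-1/3) = w.
Solving for L: L^(-1/3) = w/132, so L = (132/w)^(3).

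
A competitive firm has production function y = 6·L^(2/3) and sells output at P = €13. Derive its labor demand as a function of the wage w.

L(w) = 140608/w³

MP_L = (2/3)·6·L^(-1/3) = 4·L^(-1/3).
Setting P·MP_L = w: 52·L^(-1/3) = w.
Solving for L: L^(-1/3) = w/52, so L = (52/w)^(3).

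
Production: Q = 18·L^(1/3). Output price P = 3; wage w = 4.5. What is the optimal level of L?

MP_L = (1/3)·18·L^(-2/3) = 6·L^(-2/3).
Profit maximization for a price taker requires P·MP_L = w: 3·6·L^(-2/3) = 4.5.
So L^(-2/3) = 0.25, which gives L = 8.

L* = 8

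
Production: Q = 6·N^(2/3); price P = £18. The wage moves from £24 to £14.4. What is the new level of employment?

N* = 125

From P·MP_N = w with MP_N = 4·N^(-1/3), the labor demand is N(w) = (72/w)^(3).
At w = 24: N = 27. At w = 14.4: N = 125.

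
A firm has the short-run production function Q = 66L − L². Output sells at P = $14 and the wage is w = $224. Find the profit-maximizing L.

L* = 25

The marginal product of L is MP_L = 66 − 2L.
A price-taking firm hires until the value of the marginal product equals the wage: P·MP_L = w, so 14·(66 − 2L) = 224.
Then 66 − 2L = 16, giving L = 25.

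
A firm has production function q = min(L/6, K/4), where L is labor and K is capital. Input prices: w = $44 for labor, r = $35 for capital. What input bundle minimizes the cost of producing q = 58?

L* = 348, K* = 232

With a fixed-proportions technology, the cost-minimizing bundle uses no slack in either input: L/6 = K/4 = q.
So L = 6·58 = 348 and K = 4·58 = 232.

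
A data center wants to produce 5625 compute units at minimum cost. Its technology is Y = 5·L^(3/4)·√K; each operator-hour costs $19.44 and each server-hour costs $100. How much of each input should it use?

L* = 625, K* = 81

Cost minimization requires the marginal rate of technical substitution to equal the input-price ratio: MP_L/MP_K = w/r.
Here MP_L/MP_K = (3/4)·(K/L)/(1/2) = 1.5·(K/L). Setting this equal to 19.44/100 = 0.1944 gives K = 0.1296L.
Substituting into Y = 5625: 5·L^(3/4)·(0.1296L)^(1/2) = 5625.
Solving, L = 625 and K = 81.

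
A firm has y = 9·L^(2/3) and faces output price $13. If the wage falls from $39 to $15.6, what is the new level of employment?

From P·MP_L = w with MP_L = 6·L^(-1/3), the labor demand is L(w) = (78/w)^(3).
At w = 39: L = 8. At w = 15.6: L = 125.

L* = 125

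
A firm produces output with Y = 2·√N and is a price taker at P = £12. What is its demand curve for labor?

MP_N = (1/2)·2·N^(-1/2) = N^(-1/2).
Setting P·MP_N = w: 12·N^(-1/2) = w.
Solving for N: N^(-1/2) = w/12, so N = (12/w)^(2).

N(w) = 144/w²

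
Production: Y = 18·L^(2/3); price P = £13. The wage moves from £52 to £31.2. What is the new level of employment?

L* = 125

From P·MP_L = w with MP_L = 12·L^(-1/3), the labor demand is L(w) = (156/w)^(3).
At w = 52: L = 27. At w = 31.2: L = 125.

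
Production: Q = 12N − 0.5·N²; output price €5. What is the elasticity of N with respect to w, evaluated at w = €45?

ε = -3

From P·MP_N = w with MP_N = 12 − N, labor demand is N(w) = 12 − w/5.
dN/dw = −1/(5) = -0.2.
At w = 45, N = 3, so ε = (dN/dw)·(w/N) = (-0.2)·(45/3) = -3.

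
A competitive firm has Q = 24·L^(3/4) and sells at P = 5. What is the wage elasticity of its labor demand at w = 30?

MP_L = (3/4)·24·L^(-1/4), so P·MP_L = w gives 90·L^(-1/4) = w.
Solving, L(w) = (90/w)^(4). This is a constant-elasticity form: L ∝ w^(−4), so ε = −4.

ε = -4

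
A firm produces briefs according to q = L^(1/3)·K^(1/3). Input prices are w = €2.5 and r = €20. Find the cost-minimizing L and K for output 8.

L* = 64, K* = 8

Cost minimization requires the marginal rate of technical substitution to equal the input-price ratio: MP_L/MP_K = w/r.
Here MP_L/MP_K = (1/3)·(K/L)/(1/3) = (K/L). Setting this equal to 2.5/20 = 0.125 gives K = 0.125L.
Substituting into q = 8: L^(1/3)·(0.125L)^(1/3) = 8.
Solving, L = 64 and K = 8.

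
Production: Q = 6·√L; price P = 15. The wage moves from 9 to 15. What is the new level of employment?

L* = 9

From P·MP_L = w with MP_L = 3·L^(-1/2), the labor demand is L(w) = (45/w)^(2).
At w = 9: L = 25. At w = 15: L = 9.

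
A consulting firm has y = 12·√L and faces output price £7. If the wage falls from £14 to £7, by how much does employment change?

ΔL = 27

From P·MP_L = w with MP_L = 6·L^(-1/2), the labor demand is L(w) = (42/w)^(2).
At w = 14: L = 9. At w = 7: L = 36.
ΔL = 36 − 9 = 27.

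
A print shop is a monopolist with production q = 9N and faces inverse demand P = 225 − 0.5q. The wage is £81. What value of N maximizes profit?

N* = 24

Marginal revenue from the inverse demand is MR = 225 − q.
The marginal product is MP_N = 9.
A monopolist hires until marginal revenue product equals the wage: MR·MP_N = w.
(225 − 9N)·9 = 81, so N = 24.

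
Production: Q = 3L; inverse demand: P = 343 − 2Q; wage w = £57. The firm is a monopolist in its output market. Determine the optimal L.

L* = 27

Marginal revenue from the inverse demand is MR = 343 − 4Q.
The marginal product is MP_L = 3.
A monopolist hires until marginal revenue product equals the wage: MR·MP_L = w.
(343 − 12L)·3 = 57, so L = 27.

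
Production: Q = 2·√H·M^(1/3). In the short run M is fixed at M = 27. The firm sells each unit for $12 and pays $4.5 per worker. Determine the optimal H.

With M = 27, MP_H = (1/2)·2·H^(-1/2)·27^(1/3) = 3·H^(-1/2).
Profit maximization for a price taker requires P·MP_H = w: 12·3·H^(-1/2) = 4.5.
So H^(-1/2) = 0.125, which gives H = 64.

H* = 64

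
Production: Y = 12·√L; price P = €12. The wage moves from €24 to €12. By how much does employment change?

ΔL = 27

From P·MP_L = w with MP_L = 6·L^(-1/2), the labor demand is L(w) = (72/w)^(2).
At w = 24: L = 9. At w = 12: L = 36.
ΔL = 36 − 9 = 27.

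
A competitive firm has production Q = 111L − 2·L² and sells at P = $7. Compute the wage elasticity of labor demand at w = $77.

ε = -0.11

From P·MP_L = w with MP_L = 111 − 4L, labor demand is L(w) = (111 − w/7)/4.
dL/dw = −1/(28) = -1/28.
At w = 77, L = 25, so ε = (dL/dw)·(w/L) = (-1/28)·(77/25) = -0.11.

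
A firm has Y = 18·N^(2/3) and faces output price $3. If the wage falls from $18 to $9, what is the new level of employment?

N* = 64

From P·MP_N = w with MP_N = 12·N^(-1/3), the labor demand is N(w) = (36/w)^(3).
At w = 18: N = 8. At w = 9: N = 64.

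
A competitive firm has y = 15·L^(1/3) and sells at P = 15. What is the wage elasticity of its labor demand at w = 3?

ε = -1.5

MP_L = (1/3)·15·L^(-2/3), so P·MP_L = w gives 75·L^(-2/3) = w.
Solving, L(w) = (75/w)^(3/2). This is a constant-elasticity form: L ∝ w^(−3/2), so ε = −3/2.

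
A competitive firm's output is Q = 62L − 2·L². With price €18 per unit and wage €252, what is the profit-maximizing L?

The marginal product of L is MP_L = 62 − 4L.
A price-taking firm hires until the value of the marginal product equals the wage: P·MP_L = w, so 18·(62 − 4L) = 252.
Then 62 − 4L = 14, giving L = 12.

L* = 12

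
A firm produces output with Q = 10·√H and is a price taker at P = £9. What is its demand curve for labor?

H(w) = 2025/w²

MP_H = (1/2)·10·H^(-1/2) = 5·H^(-1/2).
Setting P·MP_H = w: 45·H^(-1/2) = w.
Solving for H: H^(-1/2) = w/45, so H = (45/w)^(2).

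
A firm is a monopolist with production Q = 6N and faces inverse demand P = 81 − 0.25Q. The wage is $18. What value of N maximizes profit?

N* = 26

Marginal revenue from the inverse demand is MR = 81 − 0.5Q.
The marginal product is MP_N = 6.
A monopolist hires until marginal revenue product equals the wage: MR·MP_N = w.
(81 − 3N)·6 = 18, so N = 26.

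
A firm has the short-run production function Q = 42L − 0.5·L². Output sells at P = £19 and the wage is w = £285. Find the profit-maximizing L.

The marginal product of L is MP_L = 42 − L.
A price-taking firm hires until the value of the marginal product equals the wage: P·MP_L = w, so 19·(42 − L) = 285.
Then 42 − L = 15, giving L = 27.

L* = 27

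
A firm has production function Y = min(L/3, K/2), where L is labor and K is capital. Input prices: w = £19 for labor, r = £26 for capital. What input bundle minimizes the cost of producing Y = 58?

L* = 174, K* = 116

With a fixed-proportions technology, the cost-minimizing bundle uses no slack in either input: L/3 = K/2 = Y.
So L = 3·58 = 174 and K = 2·58 = 116.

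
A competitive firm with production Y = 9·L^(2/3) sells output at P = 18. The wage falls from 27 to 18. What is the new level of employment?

From P·MP_L = w with MP_L = 6·L^(-1/3), the labor demand is L(w) = (108/w)^(3).
At w = 27: L = 64. At w = 18: L = 216.

L* = 216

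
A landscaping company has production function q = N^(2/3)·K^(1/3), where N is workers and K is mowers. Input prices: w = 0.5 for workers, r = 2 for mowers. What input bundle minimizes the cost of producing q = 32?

N* = 64, K* = 8

Cost minimization requires the marginal rate of technical substitution to equal the input-price ratio: MP_N/MP_K = w/r.
Here MP_N/MP_K = (2/3)·(K/N)/(1/3) = 2·(K/N). Setting this equal to 0.5/2 = 0.25 gives K = 0.125N.
Substituting into q = 32: N^(2/3)·(0.125N)^(1/3) = 32.
Solving, N = 64 and K = 8.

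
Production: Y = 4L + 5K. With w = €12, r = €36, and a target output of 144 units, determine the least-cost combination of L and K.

L* = 36, K* = 0

The inputs are perfect substitutes, so the firm uses whichever has the lower cost per unit of output.
Cost per unit of output via L is w/4 = 3; via K it is r/5 = 7.2. L is cheaper.
Producing Y = 144 with L alone: L = 36, K = 0.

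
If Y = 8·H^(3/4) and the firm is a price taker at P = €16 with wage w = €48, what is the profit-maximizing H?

H* = 16

MP_H = (3/4)·8·H^(-1/4) = 6·H^(-1/4).
Profit maximization for a price taker requires P·MP_H = w: 16·6·H^(-1/4) = 48.
So H^(-1/4) = 0.5, which gives H = 16.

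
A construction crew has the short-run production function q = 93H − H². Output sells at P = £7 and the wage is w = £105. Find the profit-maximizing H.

H* = 39

The marginal product of H is MP_H = 93 − 2H.
A price-taking firm hires until the value of the marginal product equals the wage: P·MP_H = w, so 7·(93 − 2H) = 105.
Then 93 − 2H = 15, giving H = 39.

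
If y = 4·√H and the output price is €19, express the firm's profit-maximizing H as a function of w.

H(w) = 1444/w²

MP_H = (1/2)·4·H^(-1/2) = 2·H^(-1/2).
Setting P·MP_H = w: 38·H^(-1/2) = w.
Solving for H: H^(-1/2) = w/38, so H = (38/w)^(2).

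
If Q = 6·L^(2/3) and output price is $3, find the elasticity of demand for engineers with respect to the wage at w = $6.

MP_L = (2/3)·6·L^(-1/3), so P·MP_L = w gives 12·L^(-1/3) = w.
Solving, L(w) = (12/w)^(3). This is a constant-elasticity form: L ∝ w^(−3), so ε = −3.

ε = -3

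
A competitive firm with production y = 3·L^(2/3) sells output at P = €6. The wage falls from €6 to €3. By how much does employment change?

From P·MP_L = w with MP_L = 2·L^(-1/3), the labor demand is L(w) = (12/w)^(3).
At w = 6: L = 8. At w = 3: L = 64.
ΔL = 64 − 8 = 56.

ΔL = 56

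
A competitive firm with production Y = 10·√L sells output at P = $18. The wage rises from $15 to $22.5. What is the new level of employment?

L* = 16

From P·MP_L = w with MP_L = 5·L^(-1/2), the labor demand is L(w) = (90/w)^(2).
At w = 15: L = 36. At w = 22.5: L = 16.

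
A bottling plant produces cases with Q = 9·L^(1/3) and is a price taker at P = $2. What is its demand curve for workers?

MP_L = (1/3)·9·L^(-2/3) = 3·L^(-2/3).
Setting P·MP_L = w: 6·L^(-2/3) = w.
Solving for L: L^(-2/3) = w/6, so L = (6/w)^(3/2).

L(w) = (6/w)^(3/2)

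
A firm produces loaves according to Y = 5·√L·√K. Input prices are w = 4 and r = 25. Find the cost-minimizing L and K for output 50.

L* = 25, K* = 4

Cost minimization requires the marginal rate of technical substitution to equal the input-price ratio: MP_L/MP_K = w/r.
Here MP_L/MP_K = (1/2)·(K/L)/(1/2) = (K/L). Setting this equal to 4/25 = 0.16 gives K = 0.16L.
Substituting into Y = 50: 5·L^(1/2)·(0.16L)^(1/2) = 50.
Solving, L = 25 and K = 4.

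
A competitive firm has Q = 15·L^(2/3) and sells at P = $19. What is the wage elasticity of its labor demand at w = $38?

ε = -3

MP_L = (2/3)·15·L^(-1/3), so P·MP_L = w gives 190·L^(-1/3) = w.
Solving, L(w) = (190/w)^(3). This is a constant-elasticity form: L ∝ w^(−3), so ε = −3.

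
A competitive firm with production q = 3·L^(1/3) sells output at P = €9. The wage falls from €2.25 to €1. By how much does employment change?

From P·MP_L = w with MP_L = L^(-2/3), the labor demand is L(w) = (9/w)^(3/2).
At w = 2.25: L = 8. At w = 1: L = 27.
ΔL = 27 − 8 = 19.

ΔL = 19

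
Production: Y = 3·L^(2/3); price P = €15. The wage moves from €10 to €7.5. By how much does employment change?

From P·MP_L = w with MP_L = 2·L^(-1/3), the labor demand is L(w) = (30/w)^(3).
At w = 10: L = 27. At w = 7.5: L = 64.
ΔL = 64 − 27 = 37.

ΔL = 37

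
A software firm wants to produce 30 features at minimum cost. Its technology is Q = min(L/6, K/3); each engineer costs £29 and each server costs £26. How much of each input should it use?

With a fixed-proportions technology, the cost-minimizing bundle uses no slack in either input: L/6 = K/3 = Q.
So L = 6·30 = 180 and K = 3·30 = 90.

L* = 180, K* = 90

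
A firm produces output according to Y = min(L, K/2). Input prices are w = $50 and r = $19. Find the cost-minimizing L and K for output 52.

L* = 52, K* = 104

With a fixed-proportions technology, the cost-minimizing bundle uses no slack in either input: L = K/2 = Y.
So L = 52 and K = 2·52 = 104.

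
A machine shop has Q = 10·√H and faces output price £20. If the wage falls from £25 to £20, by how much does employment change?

ΔH = 9

From P·MP_H = w with MP_H = 5·H^(-1/2), the labor demand is H(w) = (100/w)^(2).
At w = 25: H = 16. At w = 20: H = 25.
ΔH = 25 − 16 = 9.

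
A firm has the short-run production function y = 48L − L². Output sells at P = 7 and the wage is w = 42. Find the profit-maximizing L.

The marginal product of L is MP_L = 48 − 2L.
A price-taking firm hires until the value of the marginal product equals the wage: P·MP_L = w, so 7·(48 − 2L) = 42.
Then 48 − 2L = 6, giving L = 21.

L* = 21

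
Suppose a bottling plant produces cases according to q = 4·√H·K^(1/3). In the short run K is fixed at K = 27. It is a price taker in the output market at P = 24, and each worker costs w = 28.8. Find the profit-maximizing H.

With K = 27, MP_H = (1/2)·4·H^(-1/2)·27^(1/3) = 6·H^(-1/2).
Profit maximization for a price taker requires P·MP_H = w: 24·6·H^(-1/2) = 28.8.
So H^(-1/2) = 0.2, which gives H = 25.

H* = 25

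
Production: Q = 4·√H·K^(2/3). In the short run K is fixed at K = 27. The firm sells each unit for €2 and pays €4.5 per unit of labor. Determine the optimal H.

H* = 64

With K = 27, MP_H = (1/2)·4·H^(-1/2)·27^(2/3) = 18·H^(-1/2).
Profit maximization for a price taker requires P·MP_H = w: 2·18·H^(-1/2) = 4.5.
So H^(-1/2) = 0.125, which gives H = 64.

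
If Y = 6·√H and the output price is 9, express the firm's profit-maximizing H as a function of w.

H(w) = 729/w²

MP_H = (1/2)·6·H^(-1/2) = 3·H^(-1/2).
Setting P·MP_H = w: 27·H^(-1/2) = w.
Solving for H: H^(-1/2) = w/27, so H = (27/w)^(2).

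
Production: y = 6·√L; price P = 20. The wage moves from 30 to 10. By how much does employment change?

ΔL = 32

From P·MP_L = w with MP_L = 3·L^(-1/2), the labor demand is L(w) = (60/w)^(2).
At w = 30: L = 4. At w = 10: L = 36.
ΔL = 36 − 4 = 32.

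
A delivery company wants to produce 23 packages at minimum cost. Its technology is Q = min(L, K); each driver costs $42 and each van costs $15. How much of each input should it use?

L* = 23, K* = 23

With a fixed-proportions technology, the cost-minimizing bundle uses no slack in either input: L = K = Q.
So L = 23 and K = 23.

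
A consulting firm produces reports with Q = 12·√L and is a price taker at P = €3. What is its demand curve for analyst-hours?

L(w) = 324/w²

MP_L = (1/2)·12·L^(-1/2) = 6·L^(-1/2).
Setting P·MP_L = w: 18·L^(-1/2) = w.
Solving for L: L^(-1/2) = w/18, so L = (18/w)^(2).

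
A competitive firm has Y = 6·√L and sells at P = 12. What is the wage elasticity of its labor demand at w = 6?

ε = -2

MP_L = (1/2)·6·L^(-1/2), so P·MP_L = w gives 36·L^(-1/2) = w.
Solving, L(w) = (36/w)^(2). This is a constant-elasticity form: L ∝ w^(−2), so ε = −2.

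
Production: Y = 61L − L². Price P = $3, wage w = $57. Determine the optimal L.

The marginal product of L is MP_L = 61 − 2L.
A price-taking firm hires until the value of the marginal product equals the wage: P·MP_L = w, so 3·(61 − 2L) = 57.
Then 61 − 2L = 19, giving L = 21.

L* = 21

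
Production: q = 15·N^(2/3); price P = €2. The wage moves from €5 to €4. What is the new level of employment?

N* = 125

From P·MP_N = w with MP_N = 10·N^(-1/3), the labor demand is N(w) = (20/w)^(3).
At w = 5: N = 64. At w = 4: N = 125.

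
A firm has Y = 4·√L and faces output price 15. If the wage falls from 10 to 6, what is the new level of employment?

L* = 25

From P·MP_L = w with MP_L = 2·L^(-1/2), the labor demand is L(w) = (30/w)^(2).
At w = 10: L = 9. At w = 6: L = 25.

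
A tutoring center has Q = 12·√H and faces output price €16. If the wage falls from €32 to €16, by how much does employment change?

ΔH = 27

From P·MP_H = w with MP_H = 6·H^(-1/2), the labor demand is H(w) = (96/w)^(2).
At w = 32: H = 9. At w = 16: H = 36.
ΔH = 36 − 9 = 27.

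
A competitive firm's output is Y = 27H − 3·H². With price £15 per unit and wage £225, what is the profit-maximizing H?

The marginal product of H is MP_H = 27 − 6H.
A price-taking firm hires until the value of the marginal product equals the wage: P·MP_H = w, so 15·(27 − 6H) = 225.
Then 27 − 6H = 15, giving H = 2.

H* = 2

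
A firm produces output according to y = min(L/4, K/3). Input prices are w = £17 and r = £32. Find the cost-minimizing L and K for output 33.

L* = 132, K* = 99

With a fixed-proportions technology, the cost-minimizing bundle uses no slack in either input: L/4 = K/3 = y.
So L = 4·33 = 132 and K = 3·33 = 99.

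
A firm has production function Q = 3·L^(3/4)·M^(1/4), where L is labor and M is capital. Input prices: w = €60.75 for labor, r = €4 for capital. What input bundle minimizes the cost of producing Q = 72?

L* = 16, M* = 81

Cost minimization requires the marginal rate of technical substitution to equal the input-price ratio: MP_L/MP_M = w/r.
Here MP_L/MP_M = (3/4)·(M/L)/(1/4) = 3·(M/L). Setting this equal to 60.75/4 = 15.1875 gives M = 5.0625L.
Substituting into Q = 72: 3·L^(3/4)·(5.0625L)^(1/4) = 72.
Solving, L = 16 and M = 81.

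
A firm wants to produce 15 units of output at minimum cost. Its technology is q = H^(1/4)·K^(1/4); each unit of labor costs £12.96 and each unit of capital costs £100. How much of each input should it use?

H* = 625, K* = 81

Cost minimization requires the marginal rate of technical substitution to equal the input-price ratio: MP_H/MP_K = w/r.
Here MP_H/MP_K = (1/4)·(K/H)/(1/4) = (K/H). Setting this equal to 12.96/100 = 0.1296 gives K = 0.1296H.
Substituting into q = 15: H^(1/4)·(0.1296H)^(1/4) = 15.
Solving, H = 625 and K = 81.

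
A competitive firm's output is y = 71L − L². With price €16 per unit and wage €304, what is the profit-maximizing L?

L* = 26

The marginal product of L is MP_L = 71 − 2L.
A price-taking firm hires until the value of the marginal product equals the wage: P·MP_L = w, so 16·(71 − 2L) = 304.
Then 71 − 2L = 19, giving L = 26.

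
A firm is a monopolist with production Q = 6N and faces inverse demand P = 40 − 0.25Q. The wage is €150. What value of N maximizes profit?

Marginal revenue from the inverse demand is MR = 40 − 0.5Q.
The marginal product is MP_N = 6.
A monopolist hires until marginal revenue product equals the wage: MR·MP_N = w.
(40 − 3N)·6 = 150, so N = 5.

N* = 5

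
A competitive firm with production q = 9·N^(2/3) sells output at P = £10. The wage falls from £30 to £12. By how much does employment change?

From P·MP_N = w with MP_N = 6·N^(-1/3), the labor demand is N(w) = (60/w)^(3).
At w = 30: N = 8. At w = 12: N = 125.
ΔN = 125 − 8 = 117.

ΔN = 117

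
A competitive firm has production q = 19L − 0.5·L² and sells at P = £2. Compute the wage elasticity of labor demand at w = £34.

From P·MP_L = w with MP_L = 19 − L, labor demand is L(w) = 19 − w/2.
dL/dw = −1/(2) = -0.5.
At w = 34, L = 2, so ε = (dL/dw)·(w/L) = (-0.5)·(34/2) = -8.5.

ε = -8.5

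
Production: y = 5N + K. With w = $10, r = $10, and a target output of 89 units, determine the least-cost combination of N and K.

The inputs are perfect substitutes, so the firm uses whichever has the lower cost per unit of output.
Cost per unit of output via N is 2; via K it is 10. N is cheaper.
Producing y = 89 with N alone: N = 17.8, K = 0.

N* = 17.8, K* = 0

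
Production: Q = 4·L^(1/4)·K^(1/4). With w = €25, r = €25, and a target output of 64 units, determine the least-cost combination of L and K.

L* = 256, K* = 256

Cost minimization requires the marginal rate of technical substitution to equal the input-price ratio: MP_L/MP_K = w/r.
Here MP_L/MP_K = (1/4)·(K/L)/(1/4) = (K/L). Setting this equal to 25/25 = 1 gives K = L.
Substituting into Q = 64: 4·L^(1/4)·(L)^(1/4) = 64.
Solving, L = 256 and K = 256.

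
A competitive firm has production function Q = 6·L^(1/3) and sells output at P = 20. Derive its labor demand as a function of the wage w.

MP_L = (1/3)·6·L^(-2/3) = 2·L^(-2/3).
Setting P·MP_L = w: 40·L^(-2/3) = w.
Solving for L: L^(-2/3) = w/40, so L = (40/w)^(3/2).

L(w) = (40/w)^(3/2)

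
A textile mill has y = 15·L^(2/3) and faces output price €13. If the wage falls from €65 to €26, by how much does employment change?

From P·MP_L = w with MP_L = 10·L^(-1/3), the labor demand is L(w) = (130/w)^(3).
At w = 65: L = 8. At w = 26: L = 125.
ΔL = 125 − 8 = 117.

ΔL = 117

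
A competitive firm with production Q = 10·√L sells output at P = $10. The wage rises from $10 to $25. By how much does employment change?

ΔL = -21

From P·MP_L = w with MP_L = 5·L^(-1/2), the labor demand is L(w) = (50/w)^(2).
At w = 10: L = 25. At w = 25: L = 4.
ΔL = 4 − 25 = -21.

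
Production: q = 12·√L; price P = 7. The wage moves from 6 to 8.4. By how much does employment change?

ΔL = -24

From P·MP_L = w with MP_L = 6·L^(-1/2), the labor demand is L(w) = (42/w)^(2).
At w = 6: L = 49. At w = 8.4: L = 25.
ΔL = 25 − 49 = -24.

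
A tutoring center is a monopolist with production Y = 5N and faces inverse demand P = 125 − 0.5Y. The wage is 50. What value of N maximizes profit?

N* = 23

Marginal revenue from the inverse demand is MR = 125 − Y.
The marginal product is MP_N = 5.
A monopolist hires until marginal revenue product equals the wage: MR·MP_N = w.
(125 − 5N)·5 = 50, so N = 23.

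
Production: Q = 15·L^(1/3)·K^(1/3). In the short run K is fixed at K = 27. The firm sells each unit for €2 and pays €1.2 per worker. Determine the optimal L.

L* = 125

With K = 27, MP_L = (1/3)·15·L^(-2/3)·27^(1/3) = 15·L^(-2/3).
Profit maximization for a price taker requires P·MP_L = w: 2·15·L^(-2/3) = 1.2.
So L^(-2/3) = 0.04, which gives L = 125.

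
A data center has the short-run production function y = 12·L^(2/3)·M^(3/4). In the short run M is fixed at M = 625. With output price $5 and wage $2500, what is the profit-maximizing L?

L* = 8

With M = 625, MP_L = (2/3)·12·L^(-1/3)·625^(3/4) = 1000·L^(-1/3).
Profit maximization for a price taker requires P·MP_L = w: 5·1000·L^(-1/3) = 2500.
So L^(-1/3) = 0.5, which gives L = 8.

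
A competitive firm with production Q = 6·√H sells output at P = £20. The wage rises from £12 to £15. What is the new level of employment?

H* = 16

From P·MP_H = w with MP_H = 3·H^(-1/2), the labor demand is H(w) = (60/w)^(2).
At w = 12: H = 25. At w = 15: H = 16.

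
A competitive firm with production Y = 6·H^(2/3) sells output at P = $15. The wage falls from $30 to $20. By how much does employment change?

From P·MP_H = w with MP_H = 4·H^(-1/3), the labor demand is H(w) = (60/w)^(3).
At w = 30: H = 8. At w = 20: H = 27.
ΔH = 27 − 8 = 19.

ΔH = 19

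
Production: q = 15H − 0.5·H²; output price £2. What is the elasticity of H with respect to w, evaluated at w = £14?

From P·MP_H = w with MP_H = 15 − H, labor demand is H(w) = 15 − w/2.
dH/dw = −1/(2) = -0.5.
At w = 14, H = 8, so ε = (dH/dw)·(w/H) = (-0.5)·(14/8) = -0.875.

ε = -0.875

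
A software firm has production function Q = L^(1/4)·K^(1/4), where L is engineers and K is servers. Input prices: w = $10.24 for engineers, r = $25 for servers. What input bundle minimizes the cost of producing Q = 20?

L* = 625, K* = 256

Cost minimization requires the marginal rate of technical substitution to equal the input-price ratio: MP_L/MP_K = w/r.
Here MP_L/MP_K = (1/4)·(K/L)/(1/4) = (K/L). Setting this equal to 10.24/25 = 0.4096 gives K = 0.4096L.
Substituting into Q = 20: L^(1/4)·(0.4096L)^(1/4) = 20.
Solving, L = 625 and K = 256.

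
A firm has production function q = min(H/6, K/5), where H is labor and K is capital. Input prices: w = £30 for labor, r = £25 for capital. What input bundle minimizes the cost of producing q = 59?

With a fixed-proportions technology, the cost-minimizing bundle uses no slack in either input: H/6 = K/5 = q.
So H = 6·59 = 354 and K = 5·59 = 295.

H* = 354, K* = 295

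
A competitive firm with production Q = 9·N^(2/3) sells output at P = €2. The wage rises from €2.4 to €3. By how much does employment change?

ΔN = -61

From P·MP_N = w with MP_N = 6·N^(-1/3), the labor demand is N(w) = (12/w)^(3).
At w = 2.4: N = 125. At w = 3: N = 64.
ΔN = 64 − 125 = -61.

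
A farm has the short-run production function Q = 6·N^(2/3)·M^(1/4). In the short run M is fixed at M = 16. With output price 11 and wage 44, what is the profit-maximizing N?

With M = 16, MP_N = (2/3)·6·N^(-1/3)·16^(1/4) = 8·N^(-1/3).
Profit maximization for a price taker requires P·MP_N = w: 11·8·N^(-1/3) = 44.
So N^(-1/3) = 0.5, which gives N = 8.

N* = 8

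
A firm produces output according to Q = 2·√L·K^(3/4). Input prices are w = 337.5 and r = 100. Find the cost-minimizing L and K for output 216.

L* = 16, K* = 81

Cost minimization requires the marginal rate of technical substitution to equal the input-price ratio: MP_L/MP_K = w/r.
Here MP_L/MP_K = (1/2)·(K/L)/(3/4) = (2/3)·(K/L). Setting this equal to 337.5/100 = 3.375 gives K = 5.0625L.
Substituting into Q = 216: 2·L^(1/2)·(5.0625L)^(3/4) = 216.
Solving, L = 16 and K = 81.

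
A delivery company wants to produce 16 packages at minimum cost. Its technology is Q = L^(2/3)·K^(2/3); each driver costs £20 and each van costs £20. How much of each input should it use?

L* = 8, K* = 8

Cost minimization requires the marginal rate of technical substitution to equal the input-price ratio: MP_L/MP_K = w/r.
Here MP_L/MP_K = (2/3)·(K/L)/(2/3) = (K/L). Setting this equal to 20/20 = 1 gives K = L.
Substituting into Q = 16: L^(2/3)·(L)^(2/3) = 16.
Solving, L = 8 and K = 8.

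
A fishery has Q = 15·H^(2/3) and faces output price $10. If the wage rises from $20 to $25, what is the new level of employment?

From P·MP_H = w with MP_H = 10·H^(-1/3), the labor demand is H(w) = (100/w)^(3).
At w = 20: H = 125. At w = 25: H = 64.

H* = 64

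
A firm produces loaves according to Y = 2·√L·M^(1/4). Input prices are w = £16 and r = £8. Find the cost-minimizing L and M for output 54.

L* = 81, M* = 81

Cost minimization requires the marginal rate of technical substitution to equal the input-price ratio: MP_L/MP_M = w/r.
Here MP_L/MP_M = (1/2)·(M/L)/(1/4) = 2·(M/L). Setting this equal to 16/8 = 2 gives M = L.
Substituting into Y = 54: 2·L^(1/2)·(L)^(1/4) = 54.
Solving, L = 81 and M = 81.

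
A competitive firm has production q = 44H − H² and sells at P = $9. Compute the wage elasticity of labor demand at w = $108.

ε = -0.375

From P·MP_H = w with MP_H = 44 − 2H, labor demand is H(w) = (44 − w/9)/2.
dH/dw = −1/(18) = -1/18.
At w = 108, H = 16, so ε = (dH/dw)·(w/H) = (-1/18)·(108/16) = -0.375.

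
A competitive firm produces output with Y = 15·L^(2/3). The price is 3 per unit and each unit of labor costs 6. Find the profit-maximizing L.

L* = 125

MP_L = (2/3)·15·L^(-1/3) = 10·L^(-1/3).
Profit maximization for a price taker requires P·MP_L = w: 3·10·L^(-1/3) = 6.
So L^(-1/3) = 0.2, which gives L = 125.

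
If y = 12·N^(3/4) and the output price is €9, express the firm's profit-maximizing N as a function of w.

N(w) = (81/w)^(4)

MP_N = (3/4)·12·N^(-1/4) = 9·N^(-1/4).
Setting P·MP_N = w: 81·N^(-1/4) = w.
Solving for N: N^(-1/4) = w/81, so N = (81/w)^(4).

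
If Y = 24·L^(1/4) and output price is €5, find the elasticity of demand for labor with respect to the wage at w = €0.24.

ε = -4/3

MP_L = (1/4)·24·L^(-3/4), so P·MP_L = w gives 30·L^(-3/4) = w.
Solving, L(w) = (30/w)^(4/3). This is a constant-elasticity form: L ∝ w^(−4/3), so ε = −4/3.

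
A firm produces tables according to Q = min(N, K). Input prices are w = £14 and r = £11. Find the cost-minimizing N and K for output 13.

With a fixed-proportions technology, the cost-minimizing bundle uses no slack in either input: N = K = Q.
So N = 13 and K = 13.

N* = 13, K* = 13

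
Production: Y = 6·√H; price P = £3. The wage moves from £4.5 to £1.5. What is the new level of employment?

H* = 36

From P·MP_H = w with MP_H = 3·H^(-1/2), the labor demand is H(w) = (9/w)^(2).
At w = 4.5: H = 4. At w = 1.5: H = 36.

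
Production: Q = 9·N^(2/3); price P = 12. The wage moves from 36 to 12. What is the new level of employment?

N* = 216

From P·MP_N = w with MP_N = 6·N^(-1/3), the labor demand is N(w) = (72/w)^(3).
At w = 36: N = 8. At w = 12: N = 216.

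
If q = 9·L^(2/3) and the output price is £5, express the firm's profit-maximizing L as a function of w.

L(w) = 27000/w³

MP_L = (2/3)·9·L^(-1/3) = 6·L^(-1/3).
Setting P·MP_L = w: 30·L^(-1/3) = w.
Solving for L: L^(-1/3) = w/30, so L = (30/w)^(3).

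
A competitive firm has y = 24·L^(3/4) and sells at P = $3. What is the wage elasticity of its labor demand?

MP_L = (3/4)·24·L^(-1/4), so P·MP_L = w gives 54·L^(-1/4) = w.
Solving, L(w) = (54/w)^(4). This is a constant-elasticity form: L ∝ w^(−4), so ε = −4.

ε = -4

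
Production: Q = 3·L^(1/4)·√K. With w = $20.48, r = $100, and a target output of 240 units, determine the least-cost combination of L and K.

Cost minimization requires the marginal rate of technical substitution to equal the input-price ratio: MP_L/MP_K = w/r.
Here MP_L/MP_K = (1/4)·(K/L)/(1/2) = 0.5·(K/L). Setting this equal to 20.48/100 = 0.2048 gives K = 0.4096L.
Substituting into Q = 240: 3·L^(1/4)·(0.4096L)^(1/2) = 240.
Solving, L = 625 and K = 256.

L* = 625, K* = 256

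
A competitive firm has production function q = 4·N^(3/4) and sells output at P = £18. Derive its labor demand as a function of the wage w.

N(w) = 8503056/w^(4)

MP_N = (3/4)·4·N^(-1/4) = 3·N^(-1/4).
Setting P·MP_N = w: 54·N^(-1/4) = w.
Solving for N: N^(-1/4) = w/54, so N = (54/w)^(4).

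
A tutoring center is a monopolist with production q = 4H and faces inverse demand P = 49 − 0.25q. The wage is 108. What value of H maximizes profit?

H* = 11

Marginal revenue from the inverse demand is MR = 49 − 0.5q.
The marginal product is MP_H = 4.
A monopolist hires until marginal revenue product equals the wage: MR·MP_H = w.
(49 − 2H)·4 = 108, so H = 11.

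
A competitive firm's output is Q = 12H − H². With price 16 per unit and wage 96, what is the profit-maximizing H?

The marginal product of H is MP_H = 12 − 2H.
A price-taking firm hires until the value of the marginal product equals the wage: P·MP_H = w, so 16·(12 − 2H) = 96.
Then 12 − 2H = 6, giving H = 3.

H* = 3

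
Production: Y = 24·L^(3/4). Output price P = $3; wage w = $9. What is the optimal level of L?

L* = 1296

MP_L = (3/4)·24·L^(-1/4) = 18·L^(-1/4).
Profit maximization for a price taker requires P·MP_L = w: 3·18·L^(-1/4) = 9.
So L^(-1/4) = 1/6, which gives L = 1296.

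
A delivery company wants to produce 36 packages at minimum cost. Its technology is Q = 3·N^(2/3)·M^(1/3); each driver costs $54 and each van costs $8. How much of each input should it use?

N* = 8, M* = 27

Cost minimization requires the marginal rate of technical substitution to equal the input-price ratio: MP_N/MP_M = w/r.
Here MP_N/MP_M = (2/3)·(M/N)/(1/3) = 2·(M/N). Setting this equal to 54/8 = 6.75 gives M = 3.375N.
Substituting into Q = 36: 3·N^(2/3)·(3.375N)^(1/3) = 36.
Solving, N = 8 and M = 27.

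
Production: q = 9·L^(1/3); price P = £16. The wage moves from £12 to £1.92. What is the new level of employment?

L* = 125

From P·MP_L = w with MP_L = 3·L^(-2/3), the labor demand is L(w) = (48/w)^(3/2).
At w = 12: L = 8. At w = 1.92: L = 125.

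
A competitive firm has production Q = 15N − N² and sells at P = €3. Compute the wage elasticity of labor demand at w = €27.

ε = -1.5

From P·MP_N = w with MP_N = 15 − 2N, labor demand is N(w) = (15 − w/3)/2.
dN/dw = −1/(6) = -1/6.
At w = 27, N = 3, so ε = (dN/dw)·(w/N) = (-1/6)·(27/3) = -1.5.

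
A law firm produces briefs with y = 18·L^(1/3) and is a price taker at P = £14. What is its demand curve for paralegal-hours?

MP_L = (1/3)·18·L^(-2/3) = 6·L^(-2/3).
Setting P·MP_L = w: 84·L^(-2/3) = w.
Solving for L: L^(-2/3) = w/84, so L = (84/w)^(3/2).

L(w) = (84/w)^(3/2)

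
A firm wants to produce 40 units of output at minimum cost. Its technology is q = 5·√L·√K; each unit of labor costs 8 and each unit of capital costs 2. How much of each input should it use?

Cost minimization requires the marginal rate of technical substitution to equal the input-price ratio: MP_L/MP_K = w/r.
Here MP_L/MP_K = (1/2)·(K/L)/(1/2) = (K/L). Setting this equal to 8/2 = 4 gives K = 4L.
Substituting into q = 40: 5·L^(1/2)·(4L)^(1/2) = 40.
Solving, L = 4 and K = 16.

L* = 4, K* = 16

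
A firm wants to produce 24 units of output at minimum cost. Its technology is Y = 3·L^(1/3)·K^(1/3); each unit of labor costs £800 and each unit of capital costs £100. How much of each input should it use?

Cost minimization requires the marginal rate of technical substitution to equal the input-price ratio: MP_L/MP_K = w/r.
Here MP_L/MP_K = (1/3)·(K/L)/(1/3) = (K/L). Setting this equal to 800/100 = 8 gives K = 8L.
Substituting into Y = 24: 3·L^(1/3)·(8L)^(1/3) = 24.
Solving, L = 8 and K = 64.

L* = 8, K* = 64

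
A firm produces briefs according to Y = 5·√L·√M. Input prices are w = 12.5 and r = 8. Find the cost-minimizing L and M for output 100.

Cost minimization requires the marginal rate of technical substitution to equal the input-price ratio: MP_L/MP_M = w/r.
Here MP_L/MP_M = (1/2)·(M/L)/(1/2) = (M/L). Setting this equal to 12.5/8 = 1.5625 gives M = 1.5625L.
Substituting into Y = 100: 5·L^(1/2)·(1.5625L)^(1/2) = 100.
Solving, L = 16 and M = 25.

L* = 16, M* = 25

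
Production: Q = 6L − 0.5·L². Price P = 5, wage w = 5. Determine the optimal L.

The marginal product of L is MP_L = 6 − L.
A price-taking firm hires until the value of the marginal product equals the wage: P·MP_L = w, so 5·(6 − L) = 5.
Then 6 − L = 1, giving L = 5.

L* = 5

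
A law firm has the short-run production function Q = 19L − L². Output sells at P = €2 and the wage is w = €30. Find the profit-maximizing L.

L* = 2

The marginal product of L is MP_L = 19 − 2L.
A price-taking firm hires until the value of the marginal product equals the wage: P·MP_L = w, so 2·(19 − 2L) = 30.
Then 19 − 2L = 15, giving L = 2.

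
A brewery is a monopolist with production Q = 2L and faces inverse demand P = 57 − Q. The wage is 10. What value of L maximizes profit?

Marginal revenue from the inverse demand is MR = 57 − 2Q.
The marginal product is MP_L = 2.
A monopolist hires until marginal revenue product equals the wage: MR·MP_L = w.
(57 − 4L)·2 = 10, so L = 13.

L* = 13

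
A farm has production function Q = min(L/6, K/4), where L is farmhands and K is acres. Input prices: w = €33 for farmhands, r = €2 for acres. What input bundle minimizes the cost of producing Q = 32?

With a fixed-proportions technology, the cost-minimizing bundle uses no slack in either input: L/6 = K/4 = Q.
So L = 6·32 = 192 and K = 4·32 = 128.

L* = 192, K* = 128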